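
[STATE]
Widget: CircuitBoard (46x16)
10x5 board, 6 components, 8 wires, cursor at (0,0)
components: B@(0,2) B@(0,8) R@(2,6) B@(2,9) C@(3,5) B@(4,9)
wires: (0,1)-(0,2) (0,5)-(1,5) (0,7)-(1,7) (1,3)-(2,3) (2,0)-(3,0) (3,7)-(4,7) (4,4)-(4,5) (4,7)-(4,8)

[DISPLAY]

   0 1 2 3 4 5 6 7 8 9                        
0  [.]  · ─ B           ·       ·   B         
                        │       │             
1               ·       ·       ·             
                │                             
2   ·           ·           R           B     
    │                                         
3   ·                   C       ·             
                                │             
4                   · ─ ·       · ─ ·   B     
Cursor: (0,0)                                 
                                              
                                              
                                              
                                              
                                              


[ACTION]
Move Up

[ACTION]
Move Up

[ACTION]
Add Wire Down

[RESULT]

   0 1 2 3 4 5 6 7 8 9                        
0  [.]  · ─ B           ·       ·   B         
    │                   │       │             
1   ·           ·       ·       ·             
                │                             
2   ·           ·           R           B     
    │                                         
3   ·                   C       ·             
                                │             
4                   · ─ ·       · ─ ·   B     
Cursor: (0,0)                                 
                                              
                                              
                                              
                                              
                                              


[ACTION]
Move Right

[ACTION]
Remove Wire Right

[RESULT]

   0 1 2 3 4 5 6 7 8 9                        
0   ·  [.]  B           ·       ·   B         
    │                   │       │             
1   ·           ·       ·       ·             
                │                             
2   ·           ·           R           B     
    │                                         
3   ·                   C       ·             
                                │             
4                   · ─ ·       · ─ ·   B     
Cursor: (0,1)                                 
                                              
                                              
                                              
                                              
                                              


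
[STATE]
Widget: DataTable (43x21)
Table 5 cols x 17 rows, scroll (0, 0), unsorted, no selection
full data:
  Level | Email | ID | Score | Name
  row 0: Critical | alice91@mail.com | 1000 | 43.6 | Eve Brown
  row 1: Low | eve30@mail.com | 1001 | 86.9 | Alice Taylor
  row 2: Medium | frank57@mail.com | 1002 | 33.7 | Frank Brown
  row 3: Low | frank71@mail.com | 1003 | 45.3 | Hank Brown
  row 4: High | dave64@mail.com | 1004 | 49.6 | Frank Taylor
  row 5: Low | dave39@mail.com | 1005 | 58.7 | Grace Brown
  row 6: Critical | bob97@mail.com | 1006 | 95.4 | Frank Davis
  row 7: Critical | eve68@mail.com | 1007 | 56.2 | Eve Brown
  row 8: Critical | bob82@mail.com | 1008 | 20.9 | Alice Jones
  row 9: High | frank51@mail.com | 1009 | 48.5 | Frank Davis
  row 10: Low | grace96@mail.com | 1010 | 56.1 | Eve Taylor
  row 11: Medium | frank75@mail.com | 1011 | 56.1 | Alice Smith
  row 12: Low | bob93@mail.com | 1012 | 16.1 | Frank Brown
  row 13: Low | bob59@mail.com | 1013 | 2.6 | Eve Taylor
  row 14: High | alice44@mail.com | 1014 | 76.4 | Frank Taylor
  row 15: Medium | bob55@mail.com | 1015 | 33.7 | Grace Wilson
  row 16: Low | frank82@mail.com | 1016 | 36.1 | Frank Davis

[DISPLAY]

Level   │Email           │ID  │Score│Name  
────────┼────────────────┼────┼─────┼──────
Critical│alice91@mail.com│1000│43.6 │Eve Br
Low     │eve30@mail.com  │1001│86.9 │Alice 
Medium  │frank57@mail.com│1002│33.7 │Frank 
Low     │frank71@mail.com│1003│45.3 │Hank B
High    │dave64@mail.com │1004│49.6 │Frank 
Low     │dave39@mail.com │1005│58.7 │Grace 
Critical│bob97@mail.com  │1006│95.4 │Frank 
Critical│eve68@mail.com  │1007│56.2 │Eve Br
Critical│bob82@mail.com  │1008│20.9 │Alice 
High    │frank51@mail.com│1009│48.5 │Frank 
Low     │grace96@mail.com│1010│56.1 │Eve Ta
Medium  │frank75@mail.com│1011│56.1 │Alice 
Low     │bob93@mail.com  │1012│16.1 │Frank 
Low     │bob59@mail.com  │1013│2.6  │Eve Ta
High    │alice44@mail.com│1014│76.4 │Frank 
Medium  │bob55@mail.com  │1015│33.7 │Grace 
Low     │frank82@mail.com│1016│36.1 │Frank 
                                           
                                           


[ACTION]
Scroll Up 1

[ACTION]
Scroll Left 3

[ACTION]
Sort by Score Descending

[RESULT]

Level   │Email           │ID  │Scor▼│Name  
────────┼────────────────┼────┼─────┼──────
Critical│bob97@mail.com  │1006│95.4 │Frank 
Low     │eve30@mail.com  │1001│86.9 │Alice 
High    │alice44@mail.com│1014│76.4 │Frank 
Low     │dave39@mail.com │1005│58.7 │Grace 
Critical│eve68@mail.com  │1007│56.2 │Eve Br
Low     │grace96@mail.com│1010│56.1 │Eve Ta
Medium  │frank75@mail.com│1011│56.1 │Alice 
High    │dave64@mail.com │1004│49.6 │Frank 
High    │frank51@mail.com│1009│48.5 │Frank 
Low     │frank71@mail.com│1003│45.3 │Hank B
Critical│alice91@mail.com│1000│43.6 │Eve Br
Low     │frank82@mail.com│1016│36.1 │Frank 
Medium  │frank57@mail.com│1002│33.7 │Frank 
Medium  │bob55@mail.com  │1015│33.7 │Grace 
Critical│bob82@mail.com  │1008│20.9 │Alice 
Low     │bob93@mail.com  │1012│16.1 │Frank 
Low     │bob59@mail.com  │1013│2.6  │Eve Ta
                                           
                                           


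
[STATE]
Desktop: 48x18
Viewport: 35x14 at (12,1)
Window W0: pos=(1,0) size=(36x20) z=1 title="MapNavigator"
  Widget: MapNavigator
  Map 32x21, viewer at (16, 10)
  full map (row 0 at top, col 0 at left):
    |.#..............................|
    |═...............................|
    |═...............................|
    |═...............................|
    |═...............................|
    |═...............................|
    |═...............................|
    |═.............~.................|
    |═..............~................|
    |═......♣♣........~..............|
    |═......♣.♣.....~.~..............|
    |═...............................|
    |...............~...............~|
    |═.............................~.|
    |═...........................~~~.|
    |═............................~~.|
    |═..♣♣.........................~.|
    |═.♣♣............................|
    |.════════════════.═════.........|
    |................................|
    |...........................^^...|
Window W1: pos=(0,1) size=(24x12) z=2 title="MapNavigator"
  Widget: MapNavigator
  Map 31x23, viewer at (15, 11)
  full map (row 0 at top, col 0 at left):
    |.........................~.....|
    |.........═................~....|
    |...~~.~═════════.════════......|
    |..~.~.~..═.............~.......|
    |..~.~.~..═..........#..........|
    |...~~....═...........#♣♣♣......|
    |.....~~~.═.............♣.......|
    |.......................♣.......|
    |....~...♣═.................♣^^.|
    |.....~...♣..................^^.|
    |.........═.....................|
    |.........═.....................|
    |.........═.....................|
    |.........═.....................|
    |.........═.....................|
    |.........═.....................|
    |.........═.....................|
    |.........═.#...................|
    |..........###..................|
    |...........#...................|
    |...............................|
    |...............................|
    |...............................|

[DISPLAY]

━━━━━━━━━━━┓            ┃          
or         ┃────────────┨          
───────────┨........... ┃          
........♣..┃........... ┃          
...........┃........... ┃          
...........┃........... ┃          
...........┃........... ┃          
@..........┃........... ┃          
...........┃........... ┃          
...........┃........... ┃          
...........┃........... ┃          
━━━━━━━━━━━┛........... ┃          
......~...............~ ┃          
.....................~. ┃          


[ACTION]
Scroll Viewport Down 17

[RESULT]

........♣..┃........... ┃          
...........┃........... ┃          
...........┃........... ┃          
...........┃........... ┃          
@..........┃........... ┃          
...........┃........... ┃          
...........┃........... ┃          
...........┃........... ┃          
━━━━━━━━━━━┛........... ┃          
......~...............~ ┃          
.....................~. ┃          
...................~~~. ┃          
....................~~. ┃          
.....................~. ┃          


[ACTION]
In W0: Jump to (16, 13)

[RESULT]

........♣..┃........... ┃          
...........┃........... ┃          
...........┃........... ┃          
...........┃........... ┃          
@..........┃........... ┃          
...........┃........... ┃          
...........┃..........~ ┃          
...........┃.........~. ┃          
━━━━━━━━━━━┛.......~~~. ┃          
....................~~. ┃          
.....................~. ┃          
....................... ┃          
════════.═════......... ┃          
....................... ┃          


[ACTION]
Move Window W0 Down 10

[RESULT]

........♣..┃........... ┃          
...........┃........... ┃          
...........┃........... ┃          
...........┃........... ┃          
@..........┃..........~ ┃          
...........┃.........~. ┃          
...........┃.......~~~. ┃          
...........┃........~~. ┃          
━━━━━━━━━━━┛.........~. ┃          
....................... ┃          
════════.═════......... ┃          
....................... ┃          
..................^^... ┃          
━━━━━━━━━━━━━━━━━━━━━━━━┛          


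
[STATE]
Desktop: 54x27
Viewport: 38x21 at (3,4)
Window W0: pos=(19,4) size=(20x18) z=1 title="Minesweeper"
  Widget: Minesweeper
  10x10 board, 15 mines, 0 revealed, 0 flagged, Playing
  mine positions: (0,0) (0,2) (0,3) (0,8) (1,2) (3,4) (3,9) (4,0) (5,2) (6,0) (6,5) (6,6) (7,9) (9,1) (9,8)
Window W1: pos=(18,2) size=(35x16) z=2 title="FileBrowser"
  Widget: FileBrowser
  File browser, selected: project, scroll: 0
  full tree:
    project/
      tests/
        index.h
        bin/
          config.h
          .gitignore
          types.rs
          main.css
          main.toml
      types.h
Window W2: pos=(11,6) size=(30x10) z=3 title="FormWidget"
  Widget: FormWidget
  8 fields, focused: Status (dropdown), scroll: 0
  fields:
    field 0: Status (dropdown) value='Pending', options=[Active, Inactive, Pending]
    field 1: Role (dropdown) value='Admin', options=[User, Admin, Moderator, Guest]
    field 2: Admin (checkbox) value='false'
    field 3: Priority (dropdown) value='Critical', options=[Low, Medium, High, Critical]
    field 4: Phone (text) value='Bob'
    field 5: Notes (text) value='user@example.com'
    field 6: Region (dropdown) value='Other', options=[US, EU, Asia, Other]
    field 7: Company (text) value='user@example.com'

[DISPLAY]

               ┠──────────────────────
               ┃> [-] project/        
        ┏━━━━━━━━━━━━━━━━━━━━━━━━━━━━┓
        ┃ FormWidget                 ┃
        ┠────────────────────────────┨
        ┃> Status:     [Pending    ▼]┃
        ┃  Role:       [Admin      ▼]┃
        ┃  Admin:      [ ]           ┃
        ┃  Priority:   [Critical   ▼]┃
        ┃  Phone:      [Bob         ]┃
        ┃  Notes:      [user@example]┃
        ┗━━━━━━━━━━━━━━━━━━━━━━━━━━━━┛
               ┃                      
               ┗━━━━━━━━━━━━━━━━━━━━━━
                ┃                  ┃  
                ┃                  ┃  
                ┃                  ┃  
                ┗━━━━━━━━━━━━━━━━━━┛  
                                      
                                      
                                      


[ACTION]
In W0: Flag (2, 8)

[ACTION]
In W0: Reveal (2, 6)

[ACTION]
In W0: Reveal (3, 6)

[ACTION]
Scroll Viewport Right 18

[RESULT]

  ┠─────────────────────────────────┨ 
  ┃> [-] project/                   ┃ 
━━━━━━━━━━━━━━━━━━━━━━━━┓           ┃ 
mWidget                 ┃           ┃ 
────────────────────────┨           ┃ 
atus:     [Pending    ▼]┃           ┃ 
le:       [Admin      ▼]┃           ┃ 
min:      [ ]           ┃           ┃ 
iority:   [Critical   ▼]┃           ┃ 
one:      [Bob         ]┃           ┃ 
tes:      [user@example]┃           ┃ 
━━━━━━━━━━━━━━━━━━━━━━━━┛           ┃ 
  ┃                                 ┃ 
  ┗━━━━━━━━━━━━━━━━━━━━━━━━━━━━━━━━━┛ 
   ┃                  ┃               
   ┃                  ┃               
   ┃                  ┃               
   ┗━━━━━━━━━━━━━━━━━━┛               
                                      
                                      
                                      


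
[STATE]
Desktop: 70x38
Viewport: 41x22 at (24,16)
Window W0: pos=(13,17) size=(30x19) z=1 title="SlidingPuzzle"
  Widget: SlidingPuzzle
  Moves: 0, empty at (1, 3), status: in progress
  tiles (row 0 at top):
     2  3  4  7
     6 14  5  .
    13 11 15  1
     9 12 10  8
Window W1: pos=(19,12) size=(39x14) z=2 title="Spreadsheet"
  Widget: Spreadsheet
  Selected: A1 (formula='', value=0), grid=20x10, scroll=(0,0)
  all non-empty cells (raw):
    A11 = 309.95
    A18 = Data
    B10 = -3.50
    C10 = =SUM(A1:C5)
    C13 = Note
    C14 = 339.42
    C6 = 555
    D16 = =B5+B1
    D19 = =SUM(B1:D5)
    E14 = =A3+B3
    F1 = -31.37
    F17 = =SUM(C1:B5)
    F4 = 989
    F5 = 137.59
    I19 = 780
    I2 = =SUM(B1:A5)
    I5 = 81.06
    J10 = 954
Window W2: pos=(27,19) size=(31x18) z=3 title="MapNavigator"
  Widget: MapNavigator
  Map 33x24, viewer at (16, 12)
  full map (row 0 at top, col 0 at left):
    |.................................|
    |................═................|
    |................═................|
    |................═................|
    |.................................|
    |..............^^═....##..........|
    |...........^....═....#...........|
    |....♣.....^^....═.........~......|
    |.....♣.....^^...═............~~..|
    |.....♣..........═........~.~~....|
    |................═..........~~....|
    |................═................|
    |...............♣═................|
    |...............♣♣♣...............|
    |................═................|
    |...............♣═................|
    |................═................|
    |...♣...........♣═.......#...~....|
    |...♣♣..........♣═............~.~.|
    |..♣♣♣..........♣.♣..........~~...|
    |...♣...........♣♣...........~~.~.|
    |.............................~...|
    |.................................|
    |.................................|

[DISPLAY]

   A       B       C       D     ┃       
---------------------------------┃       
     [0]       0       0       0 ┃       
   ┏━━━━━━━━━━━━━━━━━━━━━━━━━━━━━┓       
   ┃ MapNavigator                ┃       
   ┠─────────────────────────────┨       
   ┃............^^═....##........┃       
   ┃.........^....═....#.........┃       
   ┃..♣.....^^....═.........~....┃       
━━━┃...♣.....^^...═............~~┃       
┼──┃...♣..........═........~.~~..┃       
│ 1┃..............═..........~~..┃       
┴──┃..............═..............┃       
   ┃.............♣@..............┃       
   ┃.............♣♣♣.............┃       
   ┃..............═..............┃       
   ┃.............♣═..............┃       
   ┃..............═..............┃       
   ┃.♣...........♣═.......#...~..┃       
━━━┃.♣♣..........♣═............~.┃       
   ┗━━━━━━━━━━━━━━━━━━━━━━━━━━━━━┛       
                                         


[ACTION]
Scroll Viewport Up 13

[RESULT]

                                         
                                         
                                         
                                         
                                         
                                         
                                         
                                         
                                         
━━━━━━━━━━━━━━━━━━━━━━━━━━━━━━━━━┓       
eadsheet                         ┃       
─────────────────────────────────┨       
                                 ┃       
   A       B       C       D     ┃       
---------------------------------┃       
     [0]       0       0       0 ┃       
   ┏━━━━━━━━━━━━━━━━━━━━━━━━━━━━━┓       
   ┃ MapNavigator                ┃       
   ┠─────────────────────────────┨       
   ┃............^^═....##........┃       
   ┃.........^....═....#.........┃       
   ┃..♣.....^^....═.........~....┃       


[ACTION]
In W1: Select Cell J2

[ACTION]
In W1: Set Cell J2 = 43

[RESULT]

                                         
                                         
                                         
                                         
                                         
                                         
                                         
                                         
                                         
━━━━━━━━━━━━━━━━━━━━━━━━━━━━━━━━━┓       
eadsheet                         ┃       
─────────────────────────────────┨       
43                               ┃       
   A       B       C       D     ┃       
---------------------------------┃       
       0       0       0       0 ┃       
   ┏━━━━━━━━━━━━━━━━━━━━━━━━━━━━━┓       
   ┃ MapNavigator                ┃       
   ┠─────────────────────────────┨       
   ┃............^^═....##........┃       
   ┃.........^....═....#.........┃       
   ┃..♣.....^^....═.........~....┃       


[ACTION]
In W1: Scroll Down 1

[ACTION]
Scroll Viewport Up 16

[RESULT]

                                         
                                         
                                         
                                         
                                         
                                         
                                         
                                         
                                         
                                         
                                         
                                         
━━━━━━━━━━━━━━━━━━━━━━━━━━━━━━━━━┓       
eadsheet                         ┃       
─────────────────────────────────┨       
43                               ┃       
   A       B       C       D     ┃       
---------------------------------┃       
       0       0       0       0 ┃       
   ┏━━━━━━━━━━━━━━━━━━━━━━━━━━━━━┓       
   ┃ MapNavigator                ┃       
   ┠─────────────────────────────┨       


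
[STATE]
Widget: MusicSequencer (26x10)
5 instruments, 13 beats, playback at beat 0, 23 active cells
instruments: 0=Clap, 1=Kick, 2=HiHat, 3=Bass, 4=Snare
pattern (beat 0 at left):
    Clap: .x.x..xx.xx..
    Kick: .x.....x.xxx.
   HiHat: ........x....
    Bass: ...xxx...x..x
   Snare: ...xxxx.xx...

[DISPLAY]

      ▼123456789012       
  Clap·█·█··██·██··       
  Kick·█·····█·███·       
 HiHat········█····       
  Bass···███···█··█       
 Snare···████·██···       
                          
                          
                          
                          


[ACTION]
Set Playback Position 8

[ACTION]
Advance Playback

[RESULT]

      012345678▼012       
  Clap·█·█··██·██··       
  Kick·█·····█·███·       
 HiHat········█····       
  Bass···███···█··█       
 Snare···████·██···       
                          
                          
                          
                          


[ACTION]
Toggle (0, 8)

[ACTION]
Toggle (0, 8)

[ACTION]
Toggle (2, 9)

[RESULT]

      012345678▼012       
  Clap·█·█··██·██··       
  Kick·█·····█·███·       
 HiHat········██···       
  Bass···███···█··█       
 Snare···████·██···       
                          
                          
                          
                          


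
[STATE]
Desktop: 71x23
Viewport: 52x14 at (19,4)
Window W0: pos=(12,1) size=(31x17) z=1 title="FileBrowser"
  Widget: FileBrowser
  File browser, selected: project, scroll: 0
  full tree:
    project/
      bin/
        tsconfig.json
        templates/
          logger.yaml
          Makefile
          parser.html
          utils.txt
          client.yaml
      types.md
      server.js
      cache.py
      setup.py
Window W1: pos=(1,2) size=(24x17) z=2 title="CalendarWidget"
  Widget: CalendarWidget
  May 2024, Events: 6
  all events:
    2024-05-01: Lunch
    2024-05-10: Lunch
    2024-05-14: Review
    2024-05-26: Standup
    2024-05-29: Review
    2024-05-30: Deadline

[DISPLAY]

─────┨t/               ┃                            
     ┃                 ┃                            
 Su  ┃                 ┃                            
4  5 ┃s                ┃                            
1 12 ┃                 ┃                            
8 19 ┃                 ┃                            
 26* ┃                 ┃                            
     ┃                 ┃                            
     ┃                 ┃                            
     ┃                 ┃                            
     ┃                 ┃                            
     ┃                 ┃                            
     ┃                 ┃                            
     ┃━━━━━━━━━━━━━━━━━┛                            


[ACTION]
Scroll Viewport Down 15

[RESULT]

8 19 ┃                 ┃                            
 26* ┃                 ┃                            
     ┃                 ┃                            
     ┃                 ┃                            
     ┃                 ┃                            
     ┃                 ┃                            
     ┃                 ┃                            
     ┃                 ┃                            
     ┃━━━━━━━━━━━━━━━━━┛                            
━━━━━┛                                              
                                                    
                                                    
                                                    
                                                    


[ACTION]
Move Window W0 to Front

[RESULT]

tup.py                 ┃                            
                       ┃                            
                       ┃                            
                       ┃                            
                       ┃                            
                       ┃                            
                       ┃                            
                       ┃                            
━━━━━━━━━━━━━━━━━━━━━━━┛                            
━━━━━┛                                              
                                                    
                                                    
                                                    
                                                    


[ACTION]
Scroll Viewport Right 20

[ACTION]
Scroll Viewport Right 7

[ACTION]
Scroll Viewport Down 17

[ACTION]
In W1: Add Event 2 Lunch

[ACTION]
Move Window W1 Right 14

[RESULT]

tup.py                 ┃                            
                       ┃                            
                       ┃                            
                       ┃                            
                       ┃                            
                       ┃                            
                       ┃                            
                       ┃                            
━━━━━━━━━━━━━━━━━━━━━━━┛                            
━━━━━━━━━━━━━━━━━━━┛                                
                                                    
                                                    
                                                    
                                                    


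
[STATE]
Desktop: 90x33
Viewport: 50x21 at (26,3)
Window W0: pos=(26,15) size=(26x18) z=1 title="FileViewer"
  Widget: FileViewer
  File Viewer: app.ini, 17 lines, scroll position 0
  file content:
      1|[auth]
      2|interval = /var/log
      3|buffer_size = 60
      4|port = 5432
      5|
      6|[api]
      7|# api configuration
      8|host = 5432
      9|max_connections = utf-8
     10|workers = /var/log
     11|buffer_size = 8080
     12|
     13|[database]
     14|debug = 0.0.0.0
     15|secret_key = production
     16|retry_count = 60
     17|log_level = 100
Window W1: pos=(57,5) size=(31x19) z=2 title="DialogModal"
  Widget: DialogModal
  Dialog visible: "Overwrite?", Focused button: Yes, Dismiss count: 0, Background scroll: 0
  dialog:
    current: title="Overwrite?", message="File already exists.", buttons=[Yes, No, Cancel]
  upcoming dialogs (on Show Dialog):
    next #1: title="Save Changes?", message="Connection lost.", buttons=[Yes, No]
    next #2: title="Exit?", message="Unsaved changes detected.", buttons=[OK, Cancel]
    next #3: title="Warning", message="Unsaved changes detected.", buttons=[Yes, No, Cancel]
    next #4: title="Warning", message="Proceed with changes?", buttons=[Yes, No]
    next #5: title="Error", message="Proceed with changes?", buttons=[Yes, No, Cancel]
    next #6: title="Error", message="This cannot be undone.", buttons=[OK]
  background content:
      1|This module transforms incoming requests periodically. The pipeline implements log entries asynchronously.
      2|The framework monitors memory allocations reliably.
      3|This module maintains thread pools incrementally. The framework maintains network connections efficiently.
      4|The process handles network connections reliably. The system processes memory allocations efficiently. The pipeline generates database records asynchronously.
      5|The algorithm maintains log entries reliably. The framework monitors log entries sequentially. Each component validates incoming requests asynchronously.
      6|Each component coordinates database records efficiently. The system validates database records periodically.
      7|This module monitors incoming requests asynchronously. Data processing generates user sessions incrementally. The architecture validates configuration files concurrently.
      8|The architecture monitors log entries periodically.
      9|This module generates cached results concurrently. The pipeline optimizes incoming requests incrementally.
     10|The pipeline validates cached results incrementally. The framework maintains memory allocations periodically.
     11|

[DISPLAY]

                                                  
                                                  
                               ┏━━━━━━━━━━━━━━━━━━
                               ┃ DialogModal      
                               ┠──────────────────
                               ┃This module transf
                               ┃The framework moni
                               ┃This module mainta
                               ┃The process handle
                               ┃The algorithm main
                               ┃Ea┌───────────────
                               ┃Th│      Overwrite
┏━━━━━━━━━━━━━━━━━━━━━━━━┓     ┃Th│ File already e
┃ FileViewer             ┃     ┃Th│ [Yes]  No   Ca
┠────────────────────────┨     ┃Th└───────────────
┃[auth]                 ▲┃     ┃                  
┃interval = /var/log    █┃     ┃                  
┃buffer_size = 60       ░┃     ┃                  
┃port = 5432            ░┃     ┃                  
┃                       ░┃     ┃                  
┃[api]                  ░┃     ┗━━━━━━━━━━━━━━━━━━


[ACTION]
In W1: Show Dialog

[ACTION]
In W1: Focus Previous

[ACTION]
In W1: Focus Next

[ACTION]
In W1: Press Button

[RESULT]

                                                  
                                                  
                               ┏━━━━━━━━━━━━━━━━━━
                               ┃ DialogModal      
                               ┠──────────────────
                               ┃This module transf
                               ┃The framework moni
                               ┃This module mainta
                               ┃The process handle
                               ┃The algorithm main
                               ┃Each component coo
                               ┃This module monito
┏━━━━━━━━━━━━━━━━━━━━━━━━┓     ┃The architecture m
┃ FileViewer             ┃     ┃This module genera
┠────────────────────────┨     ┃The pipeline valid
┃[auth]                 ▲┃     ┃                  
┃interval = /var/log    █┃     ┃                  
┃buffer_size = 60       ░┃     ┃                  
┃port = 5432            ░┃     ┃                  
┃                       ░┃     ┃                  
┃[api]                  ░┃     ┗━━━━━━━━━━━━━━━━━━


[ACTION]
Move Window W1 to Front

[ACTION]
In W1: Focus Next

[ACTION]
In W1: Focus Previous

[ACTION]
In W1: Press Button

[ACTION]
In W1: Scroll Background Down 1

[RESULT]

                                                  
                                                  
                               ┏━━━━━━━━━━━━━━━━━━
                               ┃ DialogModal      
                               ┠──────────────────
                               ┃The framework moni
                               ┃This module mainta
                               ┃The process handle
                               ┃The algorithm main
                               ┃Each component coo
                               ┃This module monito
                               ┃The architecture m
┏━━━━━━━━━━━━━━━━━━━━━━━━┓     ┃This module genera
┃ FileViewer             ┃     ┃The pipeline valid
┠────────────────────────┨     ┃                  
┃[auth]                 ▲┃     ┃                  
┃interval = /var/log    █┃     ┃                  
┃buffer_size = 60       ░┃     ┃                  
┃port = 5432            ░┃     ┃                  
┃                       ░┃     ┃                  
┃[api]                  ░┃     ┗━━━━━━━━━━━━━━━━━━


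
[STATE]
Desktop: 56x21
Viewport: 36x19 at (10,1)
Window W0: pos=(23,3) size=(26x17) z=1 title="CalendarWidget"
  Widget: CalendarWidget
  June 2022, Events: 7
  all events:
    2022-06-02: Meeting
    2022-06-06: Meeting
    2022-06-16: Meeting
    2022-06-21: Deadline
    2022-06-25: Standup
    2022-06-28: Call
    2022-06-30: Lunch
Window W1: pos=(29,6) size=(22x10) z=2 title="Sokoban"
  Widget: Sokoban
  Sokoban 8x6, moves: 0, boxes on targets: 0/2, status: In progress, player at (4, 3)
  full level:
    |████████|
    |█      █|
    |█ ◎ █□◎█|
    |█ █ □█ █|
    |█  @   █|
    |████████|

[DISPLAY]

                                    
                                    
             ┏━━━━━━━━━━━━━━━━━━━━━━
             ┃ CalendarWidget       
             ┠──────────────────────
             ┃     ┏━━━━━━━━━━━━━━━━
             ┃Mo Tu┃ Sokoban        
             ┃     ┠────────────────
             ┃ 6*  ┃████████        
             ┃13 14┃█      █        
             ┃20 21┃█ ◎ █□◎█        
             ┃27 28┃█ █ □█ █        
             ┃     ┃█  @   █        
             ┃     ┃████████        
             ┃     ┗━━━━━━━━━━━━━━━━
             ┃                      
             ┃                      
             ┃                      
             ┗━━━━━━━━━━━━━━━━━━━━━━


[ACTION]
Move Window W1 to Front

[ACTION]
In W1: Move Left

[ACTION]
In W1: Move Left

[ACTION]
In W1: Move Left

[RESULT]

                                    
                                    
             ┏━━━━━━━━━━━━━━━━━━━━━━
             ┃ CalendarWidget       
             ┠──────────────────────
             ┃     ┏━━━━━━━━━━━━━━━━
             ┃Mo Tu┃ Sokoban        
             ┃     ┠────────────────
             ┃ 6*  ┃████████        
             ┃13 14┃█      █        
             ┃20 21┃█ ◎ █□◎█        
             ┃27 28┃█ █ □█ █        
             ┃     ┃█@     █        
             ┃     ┃████████        
             ┃     ┗━━━━━━━━━━━━━━━━
             ┃                      
             ┃                      
             ┃                      
             ┗━━━━━━━━━━━━━━━━━━━━━━


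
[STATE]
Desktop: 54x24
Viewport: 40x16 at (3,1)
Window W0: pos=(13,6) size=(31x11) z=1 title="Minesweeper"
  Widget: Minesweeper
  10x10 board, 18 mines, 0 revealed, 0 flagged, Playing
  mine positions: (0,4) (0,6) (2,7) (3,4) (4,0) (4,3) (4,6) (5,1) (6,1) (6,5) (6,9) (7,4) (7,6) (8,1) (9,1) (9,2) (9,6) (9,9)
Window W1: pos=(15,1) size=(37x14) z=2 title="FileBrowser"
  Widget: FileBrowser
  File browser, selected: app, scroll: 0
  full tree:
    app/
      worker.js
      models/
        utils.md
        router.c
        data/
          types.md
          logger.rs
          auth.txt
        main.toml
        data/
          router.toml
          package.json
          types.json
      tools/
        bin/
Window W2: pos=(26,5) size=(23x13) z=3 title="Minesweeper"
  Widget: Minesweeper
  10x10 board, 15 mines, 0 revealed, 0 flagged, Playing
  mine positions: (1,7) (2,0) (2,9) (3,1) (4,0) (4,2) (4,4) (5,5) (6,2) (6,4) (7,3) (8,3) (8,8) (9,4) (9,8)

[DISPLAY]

            ┏━━━━━━━━━━━━━━━━━━━━━━━━━━━
            ┃ FileBrowser               
            ┠───────────────────────────
            ┃> [-] app/                 
            ┃    worker┏━━━━━━━━━━━━━━━━
          ┏━┃    [+] mo┃ Minesweeper    
          ┃ ┃    [+] to┠────────────────
          ┠─┃          ┃■■■■■■■■■■      
          ┃■┃          ┃■■■■■■■■■■      
          ┃■┃          ┃■■■■■■■■■■      
          ┃■┃          ┃■■■■■■■■■■      
          ┃■┃          ┃■■■■■■■■■■      
          ┃■┃          ┃■■■■■■■■■■      
          ┃■┗━━━━━━━━━━┃■■■■■■■■■■      
          ┃■■■■■■■■■■  ┃■■■■■■■■■■      
          ┗━━━━━━━━━━━━┃■■■■■■■■■■      


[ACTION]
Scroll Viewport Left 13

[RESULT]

               ┏━━━━━━━━━━━━━━━━━━━━━━━━
               ┃ FileBrowser            
               ┠────────────────────────
               ┃> [-] app/              
               ┃    worker┏━━━━━━━━━━━━━
             ┏━┃    [+] mo┃ Minesweeper 
             ┃ ┃    [+] to┠─────────────
             ┠─┃          ┃■■■■■■■■■■   
             ┃■┃          ┃■■■■■■■■■■   
             ┃■┃          ┃■■■■■■■■■■   
             ┃■┃          ┃■■■■■■■■■■   
             ┃■┃          ┃■■■■■■■■■■   
             ┃■┃          ┃■■■■■■■■■■   
             ┃■┗━━━━━━━━━━┃■■■■■■■■■■   
             ┃■■■■■■■■■■  ┃■■■■■■■■■■   
             ┗━━━━━━━━━━━━┃■■■■■■■■■■   


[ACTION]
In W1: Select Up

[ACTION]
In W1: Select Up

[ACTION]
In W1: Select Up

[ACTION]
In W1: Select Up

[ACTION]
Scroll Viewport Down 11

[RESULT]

             ┠─┃          ┃■■■■■■■■■■   
             ┃■┃          ┃■■■■■■■■■■   
             ┃■┃          ┃■■■■■■■■■■   
             ┃■┃          ┃■■■■■■■■■■   
             ┃■┃          ┃■■■■■■■■■■   
             ┃■┃          ┃■■■■■■■■■■   
             ┃■┗━━━━━━━━━━┃■■■■■■■■■■   
             ┃■■■■■■■■■■  ┃■■■■■■■■■■   
             ┗━━━━━━━━━━━━┃■■■■■■■■■■   
                          ┗━━━━━━━━━━━━━
                                        
                                        
                                        
                                        
                                        
                                        
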